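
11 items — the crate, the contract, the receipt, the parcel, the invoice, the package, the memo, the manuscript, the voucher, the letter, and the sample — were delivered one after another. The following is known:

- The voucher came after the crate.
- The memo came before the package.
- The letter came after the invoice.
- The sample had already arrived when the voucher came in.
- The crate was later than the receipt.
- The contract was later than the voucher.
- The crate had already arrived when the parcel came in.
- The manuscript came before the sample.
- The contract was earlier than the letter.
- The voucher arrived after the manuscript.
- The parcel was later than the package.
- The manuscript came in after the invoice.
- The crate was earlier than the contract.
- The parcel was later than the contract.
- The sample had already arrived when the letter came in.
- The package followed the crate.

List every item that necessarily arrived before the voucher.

the crate, the invoice, the manuscript, the receipt, the sample

Directly stated before the voucher: the crate, the manuscript, and the sample.
The invoice reaches the voucher via the invoice → the manuscript → the voucher.
The receipt reaches the voucher via the receipt → the crate → the voucher.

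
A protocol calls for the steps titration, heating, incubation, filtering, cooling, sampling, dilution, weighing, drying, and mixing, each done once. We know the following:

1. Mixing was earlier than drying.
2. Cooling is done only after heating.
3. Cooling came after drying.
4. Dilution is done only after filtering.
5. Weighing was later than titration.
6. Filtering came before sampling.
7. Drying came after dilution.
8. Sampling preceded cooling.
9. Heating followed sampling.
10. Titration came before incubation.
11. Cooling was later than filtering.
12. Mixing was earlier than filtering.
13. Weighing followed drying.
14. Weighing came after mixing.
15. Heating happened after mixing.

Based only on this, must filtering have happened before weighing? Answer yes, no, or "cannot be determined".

yes

Chain the constraints: filtering → dilution → drying → weighing. Each link is directly stated, so filtering comes before weighing.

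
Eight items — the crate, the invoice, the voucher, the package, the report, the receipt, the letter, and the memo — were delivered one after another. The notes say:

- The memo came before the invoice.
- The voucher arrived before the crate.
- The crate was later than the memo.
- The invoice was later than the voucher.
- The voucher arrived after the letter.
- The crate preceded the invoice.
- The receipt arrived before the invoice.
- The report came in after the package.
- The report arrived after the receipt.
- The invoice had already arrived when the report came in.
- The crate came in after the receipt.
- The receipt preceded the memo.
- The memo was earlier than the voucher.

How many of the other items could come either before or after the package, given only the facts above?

6

Forced after the package: the report.
That leaves the crate, the invoice, the letter, the memo, the receipt, and the voucher with no forced order relative to the package — 6.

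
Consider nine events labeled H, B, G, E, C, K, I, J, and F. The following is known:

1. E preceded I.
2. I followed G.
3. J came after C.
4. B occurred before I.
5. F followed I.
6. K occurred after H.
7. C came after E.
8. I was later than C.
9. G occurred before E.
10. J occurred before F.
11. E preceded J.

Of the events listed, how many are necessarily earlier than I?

4

Directly stated before I: B, C, E, and G.
No chain forces J (or any of the others) ahead of I.
That's B, C, E, and G — 4 in all.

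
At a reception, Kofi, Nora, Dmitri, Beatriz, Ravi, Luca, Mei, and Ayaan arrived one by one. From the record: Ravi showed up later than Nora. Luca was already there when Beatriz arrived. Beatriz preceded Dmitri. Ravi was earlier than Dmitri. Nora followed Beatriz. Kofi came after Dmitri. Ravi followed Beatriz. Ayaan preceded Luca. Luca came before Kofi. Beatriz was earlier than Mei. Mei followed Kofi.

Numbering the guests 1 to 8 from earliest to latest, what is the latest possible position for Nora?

4

Nora must come before Dmitri, Kofi, Mei, and Ravi — 4 guests forced after them.
Everything else can be placed before Nora in some valid order, so Nora can sit as late as position 8 − 4 = 4.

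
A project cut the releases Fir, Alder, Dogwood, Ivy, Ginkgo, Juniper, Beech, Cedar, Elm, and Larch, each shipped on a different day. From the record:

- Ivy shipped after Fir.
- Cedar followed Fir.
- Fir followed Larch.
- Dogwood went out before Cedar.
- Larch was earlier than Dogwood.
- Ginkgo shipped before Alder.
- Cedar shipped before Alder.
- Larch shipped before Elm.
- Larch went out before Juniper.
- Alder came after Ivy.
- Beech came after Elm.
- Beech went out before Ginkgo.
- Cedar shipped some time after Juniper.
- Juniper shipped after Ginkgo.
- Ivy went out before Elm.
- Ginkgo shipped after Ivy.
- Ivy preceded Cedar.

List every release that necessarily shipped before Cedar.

Beech, Dogwood, Elm, Fir, Ginkgo, Ivy, Juniper, Larch

Directly stated before Cedar: Dogwood, Fir, Ivy, and Juniper.
Beech reaches Cedar via Beech → Ginkgo → Juniper → Cedar.
Elm reaches Cedar via Elm → Beech → Ginkgo → Juniper → Cedar.
Ginkgo reaches Cedar via Ginkgo → Juniper → Cedar.
Likewise Larch reaches Cedar by chaining the stated constraints.
No chain forces Alder ahead of Cedar.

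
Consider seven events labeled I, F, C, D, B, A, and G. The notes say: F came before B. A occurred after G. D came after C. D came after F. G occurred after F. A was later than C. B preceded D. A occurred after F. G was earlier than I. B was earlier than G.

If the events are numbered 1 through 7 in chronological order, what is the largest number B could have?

3

B must come before A, D, G, and I — 4 events forced after it.
Everything else can be placed before B in some valid order, so B can sit as late as position 7 − 4 = 3.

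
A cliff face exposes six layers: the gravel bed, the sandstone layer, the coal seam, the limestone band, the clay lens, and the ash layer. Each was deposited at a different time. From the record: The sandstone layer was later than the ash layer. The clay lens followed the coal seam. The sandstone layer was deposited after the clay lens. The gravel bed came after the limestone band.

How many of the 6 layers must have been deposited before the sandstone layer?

Directly stated before the sandstone layer: the ash layer and the clay lens.
The coal seam reaches the sandstone layer via the coal seam → the clay lens → the sandstone layer.
No chain forces the gravel bed (or any of the others) ahead of the sandstone layer.
That's the ash layer, the clay lens, and the coal seam — 3 in all.

3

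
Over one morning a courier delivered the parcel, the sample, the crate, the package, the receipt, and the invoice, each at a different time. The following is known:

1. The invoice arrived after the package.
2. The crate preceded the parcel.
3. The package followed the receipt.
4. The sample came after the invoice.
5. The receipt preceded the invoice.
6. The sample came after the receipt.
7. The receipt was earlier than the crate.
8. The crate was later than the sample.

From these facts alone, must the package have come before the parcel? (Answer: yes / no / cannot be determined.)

yes

Chain the constraints: the package → the invoice → the sample → the crate → the parcel. Each link is directly stated, so the package comes before the parcel.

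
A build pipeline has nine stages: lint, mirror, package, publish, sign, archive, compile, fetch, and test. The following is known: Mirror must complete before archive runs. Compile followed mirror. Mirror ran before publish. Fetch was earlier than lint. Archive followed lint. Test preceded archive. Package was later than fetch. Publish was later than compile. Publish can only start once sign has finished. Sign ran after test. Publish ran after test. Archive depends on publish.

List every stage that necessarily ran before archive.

compile, fetch, lint, mirror, publish, sign, test

Directly stated before archive: lint, mirror, publish, and test.
Compile reaches archive via compile → publish → archive.
Fetch reaches archive via fetch → lint → archive.
Sign reaches archive via sign → publish → archive.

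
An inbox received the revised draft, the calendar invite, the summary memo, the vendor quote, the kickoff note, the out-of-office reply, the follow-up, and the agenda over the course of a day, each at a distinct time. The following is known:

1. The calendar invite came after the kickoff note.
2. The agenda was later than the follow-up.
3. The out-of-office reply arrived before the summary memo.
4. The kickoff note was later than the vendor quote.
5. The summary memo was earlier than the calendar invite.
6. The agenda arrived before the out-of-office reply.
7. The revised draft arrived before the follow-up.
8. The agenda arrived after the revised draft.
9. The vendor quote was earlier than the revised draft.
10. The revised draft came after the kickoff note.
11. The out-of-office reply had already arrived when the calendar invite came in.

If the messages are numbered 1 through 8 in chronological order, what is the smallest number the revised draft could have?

The kickoff note and the vendor quote must both come before the revised draft — 2 forced predecessors.
Nothing else is forced ahead of the revised draft, so its earliest slot is position 2 + 1 = 3.

3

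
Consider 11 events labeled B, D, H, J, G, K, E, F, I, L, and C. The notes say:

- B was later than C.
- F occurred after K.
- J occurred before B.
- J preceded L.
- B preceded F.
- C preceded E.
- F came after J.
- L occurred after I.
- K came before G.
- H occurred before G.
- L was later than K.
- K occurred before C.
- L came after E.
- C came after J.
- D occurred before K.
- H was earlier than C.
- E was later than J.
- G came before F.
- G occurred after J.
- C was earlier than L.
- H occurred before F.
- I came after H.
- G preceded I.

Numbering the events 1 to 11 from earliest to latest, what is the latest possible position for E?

E must come before L — 1 event forced after it.
Everything else can be placed before E in some valid order, so E can sit as late as position 11 − 1 = 10.

10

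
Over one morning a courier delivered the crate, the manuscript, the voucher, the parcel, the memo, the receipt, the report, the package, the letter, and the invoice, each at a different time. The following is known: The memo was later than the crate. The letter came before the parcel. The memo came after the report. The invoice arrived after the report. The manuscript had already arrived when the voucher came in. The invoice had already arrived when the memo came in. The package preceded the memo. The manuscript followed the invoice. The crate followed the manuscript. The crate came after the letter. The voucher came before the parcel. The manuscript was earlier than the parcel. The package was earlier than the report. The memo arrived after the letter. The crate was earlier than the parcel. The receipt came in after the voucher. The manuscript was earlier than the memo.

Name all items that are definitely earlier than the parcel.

the crate, the invoice, the letter, the manuscript, the package, the report, the voucher

Directly stated before the parcel: the crate, the letter, the manuscript, and the voucher.
The invoice reaches the parcel via the invoice → the manuscript → the parcel.
The package reaches the parcel via the package → the report → the invoice → the manuscript → the parcel.
The report reaches the parcel via the report → the invoice → the manuscript → the parcel.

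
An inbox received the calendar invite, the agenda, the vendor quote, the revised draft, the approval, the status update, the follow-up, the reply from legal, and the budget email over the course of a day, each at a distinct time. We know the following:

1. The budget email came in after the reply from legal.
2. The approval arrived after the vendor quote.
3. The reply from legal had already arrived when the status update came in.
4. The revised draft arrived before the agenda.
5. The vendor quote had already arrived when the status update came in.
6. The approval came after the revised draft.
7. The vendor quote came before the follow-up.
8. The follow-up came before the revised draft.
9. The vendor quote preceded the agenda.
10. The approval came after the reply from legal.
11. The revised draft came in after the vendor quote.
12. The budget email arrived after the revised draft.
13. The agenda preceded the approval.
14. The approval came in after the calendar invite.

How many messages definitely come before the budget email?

Directly stated before the budget email: the reply from legal and the revised draft.
The follow-up reaches the budget email via the follow-up → the revised draft → the budget email.
The vendor quote reaches the budget email via the vendor quote → the revised draft → the budget email.
That's the follow-up, the reply from legal, the revised draft, and the vendor quote — 4 in all.

4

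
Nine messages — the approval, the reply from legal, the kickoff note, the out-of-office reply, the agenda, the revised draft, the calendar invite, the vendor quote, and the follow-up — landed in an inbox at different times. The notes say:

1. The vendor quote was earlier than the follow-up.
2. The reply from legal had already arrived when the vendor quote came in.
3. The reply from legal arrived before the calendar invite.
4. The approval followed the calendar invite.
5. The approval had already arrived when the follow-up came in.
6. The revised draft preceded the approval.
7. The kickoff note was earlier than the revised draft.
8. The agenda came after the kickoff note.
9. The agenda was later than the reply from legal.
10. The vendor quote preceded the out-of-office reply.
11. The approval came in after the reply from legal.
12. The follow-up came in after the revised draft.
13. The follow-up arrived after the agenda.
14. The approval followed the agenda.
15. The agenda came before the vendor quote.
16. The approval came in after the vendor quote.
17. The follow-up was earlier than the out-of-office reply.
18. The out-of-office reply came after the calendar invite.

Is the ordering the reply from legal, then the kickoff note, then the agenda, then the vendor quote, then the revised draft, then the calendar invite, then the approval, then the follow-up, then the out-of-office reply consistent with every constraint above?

yes

Check each stated constraint against the proposed order — e.g. the reply from legal is ahead of the calendar invite; the reply from legal is ahead of the approval. Every pair is in the required order; nothing is violated.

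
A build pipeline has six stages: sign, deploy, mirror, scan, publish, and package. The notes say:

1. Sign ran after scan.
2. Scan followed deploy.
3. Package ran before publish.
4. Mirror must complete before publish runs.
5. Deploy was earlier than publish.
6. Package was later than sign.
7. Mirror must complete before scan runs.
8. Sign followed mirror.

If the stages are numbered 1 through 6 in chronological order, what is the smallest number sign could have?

Deploy, mirror, and scan must all come before sign — 3 forced predecessors.
Nothing else is forced ahead of sign, so its earliest slot is position 3 + 1 = 4.

4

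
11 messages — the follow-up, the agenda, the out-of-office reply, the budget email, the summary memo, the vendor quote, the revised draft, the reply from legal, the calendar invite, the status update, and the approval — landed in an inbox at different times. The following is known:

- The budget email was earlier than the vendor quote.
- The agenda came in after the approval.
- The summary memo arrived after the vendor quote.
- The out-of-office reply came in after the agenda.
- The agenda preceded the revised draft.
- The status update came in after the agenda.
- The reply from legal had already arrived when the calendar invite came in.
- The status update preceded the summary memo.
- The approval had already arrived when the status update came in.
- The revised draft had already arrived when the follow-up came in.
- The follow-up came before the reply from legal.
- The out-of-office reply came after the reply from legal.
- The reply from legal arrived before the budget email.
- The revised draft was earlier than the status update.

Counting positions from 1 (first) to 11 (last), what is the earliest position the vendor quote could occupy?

7

The agenda, the approval, the budget email, the follow-up, the reply from legal, and the revised draft must all come before the vendor quote — 6 forced predecessors.
Nothing else is forced ahead of the vendor quote, so its earliest slot is position 6 + 1 = 7.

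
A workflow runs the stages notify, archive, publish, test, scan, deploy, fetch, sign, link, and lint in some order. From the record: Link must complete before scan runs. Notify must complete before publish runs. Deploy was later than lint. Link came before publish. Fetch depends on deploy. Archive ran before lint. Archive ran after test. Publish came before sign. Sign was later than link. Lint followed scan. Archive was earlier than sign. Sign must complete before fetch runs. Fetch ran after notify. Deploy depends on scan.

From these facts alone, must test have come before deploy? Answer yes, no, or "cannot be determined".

yes

Chain the constraints: test → archive → lint → deploy. Each link is directly stated, so test comes before deploy.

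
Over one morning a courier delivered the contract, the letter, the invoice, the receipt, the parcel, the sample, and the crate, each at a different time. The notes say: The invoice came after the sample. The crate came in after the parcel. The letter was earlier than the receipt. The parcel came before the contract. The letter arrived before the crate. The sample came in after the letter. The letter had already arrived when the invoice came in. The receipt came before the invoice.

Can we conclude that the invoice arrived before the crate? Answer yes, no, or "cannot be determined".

cannot be determined

No chain of stated constraints runs from the invoice to the crate, and none runs from the crate to the invoice either.
So the relative order of the invoice and the crate is not fixed by the given facts.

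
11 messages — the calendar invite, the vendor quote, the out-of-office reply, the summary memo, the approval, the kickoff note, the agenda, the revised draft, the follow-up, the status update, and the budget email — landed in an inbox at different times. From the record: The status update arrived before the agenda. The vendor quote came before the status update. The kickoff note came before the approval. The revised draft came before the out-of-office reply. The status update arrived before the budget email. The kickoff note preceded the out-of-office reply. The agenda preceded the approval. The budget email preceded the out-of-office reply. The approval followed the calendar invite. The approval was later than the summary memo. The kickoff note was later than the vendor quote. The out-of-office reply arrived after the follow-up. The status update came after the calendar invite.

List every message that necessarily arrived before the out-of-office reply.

Directly stated before the out-of-office reply: the budget email, the follow-up, the kickoff note, and the revised draft.
The calendar invite reaches the out-of-office reply via the calendar invite → the status update → the budget email → the out-of-office reply.
The status update reaches the out-of-office reply via the status update → the budget email → the out-of-office reply.
The vendor quote reaches the out-of-office reply via the vendor quote → the kickoff note → the out-of-office reply.
No chain forces the summary memo (or any of the others) ahead of the out-of-office reply.

the budget email, the calendar invite, the follow-up, the kickoff note, the revised draft, the status update, the vendor quote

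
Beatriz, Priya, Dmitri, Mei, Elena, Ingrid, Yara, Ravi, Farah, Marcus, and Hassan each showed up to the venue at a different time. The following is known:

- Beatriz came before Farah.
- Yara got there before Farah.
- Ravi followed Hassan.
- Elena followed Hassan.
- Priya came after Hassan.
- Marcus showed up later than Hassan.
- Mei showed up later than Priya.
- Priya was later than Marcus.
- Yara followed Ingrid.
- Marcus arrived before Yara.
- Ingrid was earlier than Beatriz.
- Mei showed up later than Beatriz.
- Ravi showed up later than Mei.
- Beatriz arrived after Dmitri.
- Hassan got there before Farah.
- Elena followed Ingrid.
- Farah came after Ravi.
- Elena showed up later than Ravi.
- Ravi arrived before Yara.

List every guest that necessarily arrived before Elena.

Directly stated before Elena: Hassan, Ingrid, and Ravi.
Beatriz reaches Elena via Beatriz → Mei → Ravi → Elena.
Dmitri reaches Elena via Dmitri → Beatriz → Mei → Ravi → Elena.
Marcus reaches Elena via Marcus → Priya → Mei → Ravi → Elena.
Likewise Mei and Priya each reach Elena by chaining the stated constraints.

Beatriz, Dmitri, Hassan, Ingrid, Marcus, Mei, Priya, Ravi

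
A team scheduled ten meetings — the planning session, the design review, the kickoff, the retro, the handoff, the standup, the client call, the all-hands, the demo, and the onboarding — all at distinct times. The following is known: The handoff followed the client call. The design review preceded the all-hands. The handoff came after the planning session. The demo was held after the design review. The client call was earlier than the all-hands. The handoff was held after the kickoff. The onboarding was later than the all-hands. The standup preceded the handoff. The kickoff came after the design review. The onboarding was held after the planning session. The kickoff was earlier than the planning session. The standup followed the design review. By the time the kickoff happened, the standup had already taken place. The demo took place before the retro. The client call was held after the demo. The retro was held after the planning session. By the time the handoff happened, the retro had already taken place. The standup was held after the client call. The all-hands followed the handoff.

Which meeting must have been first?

the design review

The design review has a chain of constraints placing it before every other meeting, so the design review must be first.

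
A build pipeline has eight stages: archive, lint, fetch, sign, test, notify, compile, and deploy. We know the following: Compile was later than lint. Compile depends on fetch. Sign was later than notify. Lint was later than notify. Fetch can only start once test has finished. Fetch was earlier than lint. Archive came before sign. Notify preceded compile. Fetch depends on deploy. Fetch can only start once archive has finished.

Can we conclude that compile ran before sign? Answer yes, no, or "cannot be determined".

cannot be determined

No chain of stated constraints runs from compile to sign, and none runs from sign to compile either.
So the relative order of compile and sign is not fixed by the given facts.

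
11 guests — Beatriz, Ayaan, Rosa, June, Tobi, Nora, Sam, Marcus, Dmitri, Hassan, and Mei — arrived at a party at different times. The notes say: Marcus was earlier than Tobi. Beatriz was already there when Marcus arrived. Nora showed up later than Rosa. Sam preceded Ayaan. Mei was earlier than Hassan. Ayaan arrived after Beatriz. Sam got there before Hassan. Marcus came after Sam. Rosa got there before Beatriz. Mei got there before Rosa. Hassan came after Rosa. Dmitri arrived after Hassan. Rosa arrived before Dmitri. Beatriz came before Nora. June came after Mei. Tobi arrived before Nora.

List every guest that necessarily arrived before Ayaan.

Beatriz, Mei, Rosa, Sam

Directly stated before Ayaan: Beatriz and Sam.
Mei reaches Ayaan via Mei → Rosa → Beatriz → Ayaan.
Rosa reaches Ayaan via Rosa → Beatriz → Ayaan.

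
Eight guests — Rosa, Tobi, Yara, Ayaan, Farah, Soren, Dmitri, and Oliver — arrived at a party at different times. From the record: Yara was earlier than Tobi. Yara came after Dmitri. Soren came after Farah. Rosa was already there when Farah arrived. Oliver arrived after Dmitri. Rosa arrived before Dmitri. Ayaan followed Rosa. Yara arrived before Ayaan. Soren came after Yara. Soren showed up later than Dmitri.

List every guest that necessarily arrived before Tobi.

Dmitri, Rosa, Yara

Directly stated before Tobi: Yara.
Dmitri reaches Tobi via Dmitri → Yara → Tobi.
Rosa reaches Tobi via Rosa → Dmitri → Yara → Tobi.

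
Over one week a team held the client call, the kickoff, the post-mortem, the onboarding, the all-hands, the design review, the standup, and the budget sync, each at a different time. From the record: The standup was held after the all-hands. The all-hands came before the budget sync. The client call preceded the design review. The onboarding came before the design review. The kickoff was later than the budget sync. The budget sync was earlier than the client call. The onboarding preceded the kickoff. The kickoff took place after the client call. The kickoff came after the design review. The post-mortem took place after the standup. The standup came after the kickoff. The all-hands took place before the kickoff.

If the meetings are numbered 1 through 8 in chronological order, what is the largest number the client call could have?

The client call must come before the design review, the kickoff, the post-mortem, and the standup — 4 meetings forced after it.
Everything else can be placed before the client call in some valid order, so the client call can sit as late as position 8 − 4 = 4.

4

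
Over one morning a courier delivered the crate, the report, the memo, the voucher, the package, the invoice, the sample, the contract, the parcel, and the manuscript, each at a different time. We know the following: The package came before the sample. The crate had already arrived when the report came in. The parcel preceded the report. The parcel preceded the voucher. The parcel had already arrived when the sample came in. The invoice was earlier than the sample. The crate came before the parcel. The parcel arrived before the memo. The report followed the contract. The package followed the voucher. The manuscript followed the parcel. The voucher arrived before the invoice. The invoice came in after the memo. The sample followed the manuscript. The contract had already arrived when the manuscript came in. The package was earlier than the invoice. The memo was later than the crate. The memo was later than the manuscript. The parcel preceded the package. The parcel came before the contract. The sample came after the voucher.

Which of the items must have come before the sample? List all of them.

the contract, the crate, the invoice, the manuscript, the memo, the package, the parcel, the voucher

Directly stated before the sample: the invoice, the manuscript, the package, the parcel, and the voucher.
The contract reaches the sample via the contract → the manuscript → the sample.
The crate reaches the sample via the crate → the parcel → the sample.
The memo reaches the sample via the memo → the invoice → the sample.
No chain forces the report ahead of the sample.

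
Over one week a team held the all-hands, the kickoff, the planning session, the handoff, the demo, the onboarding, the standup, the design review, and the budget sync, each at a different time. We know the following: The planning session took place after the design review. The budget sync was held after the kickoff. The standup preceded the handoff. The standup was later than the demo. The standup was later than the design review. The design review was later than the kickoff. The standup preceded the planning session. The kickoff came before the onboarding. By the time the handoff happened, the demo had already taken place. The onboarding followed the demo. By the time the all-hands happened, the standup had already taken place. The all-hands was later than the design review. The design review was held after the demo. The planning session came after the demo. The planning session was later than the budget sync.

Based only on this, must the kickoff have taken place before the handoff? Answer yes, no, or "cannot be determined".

yes

Chain the constraints: the kickoff → the design review → the standup → the handoff. Each link is directly stated, so the kickoff comes before the handoff.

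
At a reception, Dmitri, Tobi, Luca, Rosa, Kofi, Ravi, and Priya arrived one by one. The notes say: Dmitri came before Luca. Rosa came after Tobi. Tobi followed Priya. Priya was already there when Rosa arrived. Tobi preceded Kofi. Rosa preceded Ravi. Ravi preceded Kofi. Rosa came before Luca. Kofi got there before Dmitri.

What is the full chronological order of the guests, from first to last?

Priya, Tobi, Rosa, Ravi, Kofi, Dmitri, Luca

The constraints fix every adjacent pair, so only one ordering works:
Priya → Tobi → Rosa → Ravi → Kofi → Dmitri → Luca.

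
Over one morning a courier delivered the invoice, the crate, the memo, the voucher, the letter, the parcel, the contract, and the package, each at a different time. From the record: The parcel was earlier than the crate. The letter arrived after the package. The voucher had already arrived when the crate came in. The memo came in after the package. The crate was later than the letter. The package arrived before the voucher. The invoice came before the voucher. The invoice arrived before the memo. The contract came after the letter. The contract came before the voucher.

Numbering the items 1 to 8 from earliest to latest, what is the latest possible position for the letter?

5

The letter must come before the contract, the crate, and the voucher — 3 items forced after it.
Everything else can be placed before the letter in some valid order, so the letter can sit as late as position 8 − 3 = 5.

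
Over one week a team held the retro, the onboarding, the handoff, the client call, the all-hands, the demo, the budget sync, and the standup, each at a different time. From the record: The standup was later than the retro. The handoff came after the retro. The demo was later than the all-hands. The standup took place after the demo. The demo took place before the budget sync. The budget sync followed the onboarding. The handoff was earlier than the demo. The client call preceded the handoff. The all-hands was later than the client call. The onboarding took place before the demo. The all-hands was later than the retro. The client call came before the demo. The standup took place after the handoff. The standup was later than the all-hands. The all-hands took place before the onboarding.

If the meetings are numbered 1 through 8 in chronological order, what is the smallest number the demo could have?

6

The all-hands, the client call, the handoff, the onboarding, and the retro must all come before the demo — 5 forced predecessors.
Nothing else is forced ahead of the demo, so its earliest slot is position 5 + 1 = 6.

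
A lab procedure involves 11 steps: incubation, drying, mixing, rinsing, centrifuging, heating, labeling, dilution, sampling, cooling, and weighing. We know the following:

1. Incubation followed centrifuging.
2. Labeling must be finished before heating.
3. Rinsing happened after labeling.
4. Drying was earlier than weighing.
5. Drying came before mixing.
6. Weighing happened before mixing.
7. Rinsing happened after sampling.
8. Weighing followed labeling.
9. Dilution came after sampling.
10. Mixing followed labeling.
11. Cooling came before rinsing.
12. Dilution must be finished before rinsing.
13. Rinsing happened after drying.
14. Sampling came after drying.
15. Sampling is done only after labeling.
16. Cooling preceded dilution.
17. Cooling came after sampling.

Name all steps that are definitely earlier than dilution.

cooling, drying, labeling, sampling

Directly stated before dilution: cooling and sampling.
Drying reaches dilution via drying → sampling → dilution.
Labeling reaches dilution via labeling → sampling → dilution.
No chain forces incubation (or any of the others) ahead of dilution.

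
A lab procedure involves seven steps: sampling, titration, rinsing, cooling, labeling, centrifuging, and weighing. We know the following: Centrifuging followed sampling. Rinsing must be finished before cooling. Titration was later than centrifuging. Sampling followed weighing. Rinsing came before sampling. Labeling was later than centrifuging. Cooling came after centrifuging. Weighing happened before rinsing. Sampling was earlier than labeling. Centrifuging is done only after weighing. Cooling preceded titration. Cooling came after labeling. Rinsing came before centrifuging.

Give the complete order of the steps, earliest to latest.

weighing, rinsing, sampling, centrifuging, labeling, cooling, titration

The constraints fix every adjacent pair, so only one ordering works:
weighing → rinsing → sampling → centrifuging → labeling → cooling → titration.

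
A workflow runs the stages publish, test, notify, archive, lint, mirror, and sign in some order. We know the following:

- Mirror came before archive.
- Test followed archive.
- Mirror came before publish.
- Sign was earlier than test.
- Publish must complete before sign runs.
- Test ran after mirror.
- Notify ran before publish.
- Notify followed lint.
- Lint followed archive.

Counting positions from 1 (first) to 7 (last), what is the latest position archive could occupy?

Archive must come before lint, notify, publish, sign, and test — 5 stages forced after it.
Everything else can be placed before archive in some valid order, so archive can sit as late as position 7 − 5 = 2.

2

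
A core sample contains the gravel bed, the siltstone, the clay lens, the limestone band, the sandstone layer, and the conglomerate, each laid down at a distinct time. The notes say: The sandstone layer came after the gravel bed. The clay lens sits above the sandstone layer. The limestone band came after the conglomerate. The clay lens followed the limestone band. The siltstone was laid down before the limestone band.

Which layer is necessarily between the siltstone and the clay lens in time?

the limestone band

Tracing the constraints gives the siltstone → the limestone band → the clay lens, so the limestone band sits after the siltstone and before the clay lens.
No other layer is forced both after the siltstone and before the clay lens.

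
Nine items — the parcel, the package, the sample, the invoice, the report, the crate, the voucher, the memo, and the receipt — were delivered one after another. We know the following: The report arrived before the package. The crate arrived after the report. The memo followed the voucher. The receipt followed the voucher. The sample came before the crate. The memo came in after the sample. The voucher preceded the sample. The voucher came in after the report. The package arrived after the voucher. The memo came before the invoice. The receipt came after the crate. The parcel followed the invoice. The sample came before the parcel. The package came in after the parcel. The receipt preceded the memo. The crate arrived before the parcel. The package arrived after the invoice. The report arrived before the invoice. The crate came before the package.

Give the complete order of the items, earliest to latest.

The constraints fix every adjacent pair, so only one ordering works:
the report → the voucher → the sample → the crate → the receipt → the memo → the invoice → the parcel → the package.

the report, the voucher, the sample, the crate, the receipt, the memo, the invoice, the parcel, the package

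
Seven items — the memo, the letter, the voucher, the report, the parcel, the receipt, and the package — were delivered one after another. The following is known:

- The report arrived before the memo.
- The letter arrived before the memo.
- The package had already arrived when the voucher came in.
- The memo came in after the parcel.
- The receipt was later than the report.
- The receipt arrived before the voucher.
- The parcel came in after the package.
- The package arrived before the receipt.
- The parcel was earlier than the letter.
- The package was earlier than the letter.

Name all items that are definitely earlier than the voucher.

the package, the receipt, the report

Directly stated before the voucher: the package and the receipt.
The report reaches the voucher via the report → the receipt → the voucher.
No chain forces the letter (or any of the others) ahead of the voucher.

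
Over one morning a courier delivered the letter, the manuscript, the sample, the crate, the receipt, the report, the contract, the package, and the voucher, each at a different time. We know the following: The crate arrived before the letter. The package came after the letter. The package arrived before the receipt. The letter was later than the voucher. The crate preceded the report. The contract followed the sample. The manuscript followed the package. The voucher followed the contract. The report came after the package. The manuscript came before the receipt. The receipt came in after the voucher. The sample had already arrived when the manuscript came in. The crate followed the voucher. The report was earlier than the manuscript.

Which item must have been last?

the receipt

Every other item has a chain of constraints placing it before the receipt, so the receipt is last.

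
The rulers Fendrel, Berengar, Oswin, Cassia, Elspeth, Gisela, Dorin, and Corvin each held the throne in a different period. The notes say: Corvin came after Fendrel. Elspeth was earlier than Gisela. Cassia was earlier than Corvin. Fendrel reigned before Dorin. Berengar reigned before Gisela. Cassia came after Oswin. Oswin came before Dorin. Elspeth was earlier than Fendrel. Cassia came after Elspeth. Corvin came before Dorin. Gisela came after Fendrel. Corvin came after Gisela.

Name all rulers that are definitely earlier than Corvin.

Berengar, Cassia, Elspeth, Fendrel, Gisela, Oswin

Directly stated before Corvin: Cassia, Fendrel, and Gisela.
Berengar reaches Corvin via Berengar → Gisela → Corvin.
Elspeth reaches Corvin via Elspeth → Gisela → Corvin.
Oswin reaches Corvin via Oswin → Cassia → Corvin.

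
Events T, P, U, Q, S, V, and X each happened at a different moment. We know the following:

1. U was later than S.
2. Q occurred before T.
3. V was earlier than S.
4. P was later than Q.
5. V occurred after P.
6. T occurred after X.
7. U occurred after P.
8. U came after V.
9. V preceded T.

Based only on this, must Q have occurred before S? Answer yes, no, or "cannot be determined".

Chain the constraints: Q → P → V → S. Each link is directly stated, so Q comes before S.

yes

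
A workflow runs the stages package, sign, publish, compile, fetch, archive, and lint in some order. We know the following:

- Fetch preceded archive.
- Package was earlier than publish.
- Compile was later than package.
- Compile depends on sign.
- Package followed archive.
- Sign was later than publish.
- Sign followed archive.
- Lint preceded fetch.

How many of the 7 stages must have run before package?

3

Directly stated before package: archive.
Fetch reaches package via fetch → archive → package.
Lint reaches package via lint → fetch → archive → package.
No chain forces compile (or any of the others) ahead of package.
That's archive, fetch, and lint — 3 in all.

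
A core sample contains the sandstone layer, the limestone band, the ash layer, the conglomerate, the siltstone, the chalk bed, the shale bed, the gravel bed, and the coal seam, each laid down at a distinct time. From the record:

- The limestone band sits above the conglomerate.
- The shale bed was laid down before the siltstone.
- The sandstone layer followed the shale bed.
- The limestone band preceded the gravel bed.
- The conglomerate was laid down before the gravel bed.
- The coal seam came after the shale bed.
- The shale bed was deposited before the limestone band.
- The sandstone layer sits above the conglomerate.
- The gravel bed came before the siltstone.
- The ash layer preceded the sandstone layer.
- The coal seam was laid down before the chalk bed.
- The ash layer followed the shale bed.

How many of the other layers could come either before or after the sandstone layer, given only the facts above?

5

Forced before the sandstone layer: the ash layer, the conglomerate, and the shale bed.
That leaves the chalk bed, the coal seam, the gravel bed, the limestone band, and the siltstone with no forced order relative to the sandstone layer — 5.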